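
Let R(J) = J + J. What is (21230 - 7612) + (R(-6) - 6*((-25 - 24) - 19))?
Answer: 14014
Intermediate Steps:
R(J) = 2*J
(21230 - 7612) + (R(-6) - 6*((-25 - 24) - 19)) = (21230 - 7612) + (2*(-6) - 6*((-25 - 24) - 19)) = 13618 + (-12 - 6*(-49 - 19)) = 13618 + (-12 - 6*(-68)) = 13618 + (-12 + 408) = 13618 + 396 = 14014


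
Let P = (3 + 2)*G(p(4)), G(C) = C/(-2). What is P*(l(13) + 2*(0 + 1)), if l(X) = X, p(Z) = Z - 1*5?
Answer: 75/2 ≈ 37.500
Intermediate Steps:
p(Z) = -5 + Z (p(Z) = Z - 5 = -5 + Z)
G(C) = -C/2 (G(C) = C*(-1/2) = -C/2)
P = 5/2 (P = (3 + 2)*(-(-5 + 4)/2) = 5*(-1/2*(-1)) = 5*(1/2) = 5/2 ≈ 2.5000)
P*(l(13) + 2*(0 + 1)) = 5*(13 + 2*(0 + 1))/2 = 5*(13 + 2*1)/2 = 5*(13 + 2)/2 = (5/2)*15 = 75/2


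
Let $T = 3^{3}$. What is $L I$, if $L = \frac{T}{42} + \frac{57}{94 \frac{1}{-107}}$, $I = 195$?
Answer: $- \frac{4121325}{329} \approx -12527.0$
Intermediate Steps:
$T = 27$
$L = - \frac{21135}{329}$ ($L = \frac{27}{42} + \frac{57}{94 \frac{1}{-107}} = 27 \cdot \frac{1}{42} + \frac{57}{94 \left(- \frac{1}{107}\right)} = \frac{9}{14} + \frac{57}{- \frac{94}{107}} = \frac{9}{14} + 57 \left(- \frac{107}{94}\right) = \frac{9}{14} - \frac{6099}{94} = - \frac{21135}{329} \approx -64.24$)
$L I = \left(- \frac{21135}{329}\right) 195 = - \frac{4121325}{329}$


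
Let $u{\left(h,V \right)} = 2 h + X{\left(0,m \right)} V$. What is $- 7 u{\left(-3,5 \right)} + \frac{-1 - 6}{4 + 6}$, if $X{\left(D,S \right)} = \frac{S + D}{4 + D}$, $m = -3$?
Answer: $\frac{1351}{20} \approx 67.55$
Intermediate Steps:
$X{\left(D,S \right)} = \frac{D + S}{4 + D}$
$u{\left(h,V \right)} = 2 h - \frac{3 V}{4}$ ($u{\left(h,V \right)} = 2 h + \frac{0 - 3}{4 + 0} V = 2 h + \frac{1}{4} \left(-3\right) V = 2 h - \frac{3 V}{4}$)
$- 7 u{\left(-3,5 \right)} + \frac{-1 - 6}{4 + 6} = - 7 \left(2 \left(-3\right) - \frac{15}{4}\right) + \frac{-1 - 6}{4 + 6} = - 7 \left(-6 - \frac{15}{4}\right) - \frac{7}{10} = \left(-7\right) \left(- \frac{39}{4}\right) - \frac{7}{10} = \frac{273}{4} - \frac{7}{10} = \frac{1351}{20}$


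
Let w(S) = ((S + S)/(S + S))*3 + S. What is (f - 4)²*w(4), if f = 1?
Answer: 63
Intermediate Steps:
w(S) = 3 + S (w(S) = ((2*S)/((2*S)))*3 + S = ((2*S)*(1/(2*S)))*3 + S = 1*3 + S = 3 + S)
(f - 4)²*w(4) = (1 - 4)²*(3 + 4) = (-3)²*7 = 9*7 = 63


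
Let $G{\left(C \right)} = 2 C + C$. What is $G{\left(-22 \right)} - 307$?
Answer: $-373$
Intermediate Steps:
$G{\left(C \right)} = 3 C$
$G{\left(-22 \right)} - 307 = 3 \left(-22\right) - 307 = -66 - 307 = -373$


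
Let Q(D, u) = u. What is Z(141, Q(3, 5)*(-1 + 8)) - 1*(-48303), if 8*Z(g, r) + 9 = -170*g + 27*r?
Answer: 181695/4 ≈ 45424.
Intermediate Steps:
Z(g, r) = -9/8 - 85*g/4 + 27*r/8 (Z(g, r) = -9/8 + (-170*g + 27*r)/8 = -9/8 + (-85*g/4 + 27*r/8) = -9/8 - 85*g/4 + 27*r/8)
Z(141, Q(3, 5)*(-1 + 8)) - 1*(-48303) = (-9/8 - 85/4*141 + 27*(5*(-1 + 8))/8) - 1*(-48303) = (-9/8 - 11985/4 + 27*(5*7)/8) + 48303 = (-9/8 - 11985/4 + (27/8)*35) + 48303 = (-9/8 - 11985/4 + 945/8) + 48303 = -11517/4 + 48303 = 181695/4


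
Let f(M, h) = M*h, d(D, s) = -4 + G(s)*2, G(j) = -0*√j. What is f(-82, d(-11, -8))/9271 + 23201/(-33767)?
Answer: -204020895/313053857 ≈ -0.65171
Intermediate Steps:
G(j) = 0 (G(j) = -1*0 = 0)
d(D, s) = -4 (d(D, s) = -4 + 0*2 = -4 + 0 = -4)
f(-82, d(-11, -8))/9271 + 23201/(-33767) = -82*(-4)/9271 + 23201/(-33767) = 328*(1/9271) + 23201*(-1/33767) = 328/9271 - 23201/33767 = -204020895/313053857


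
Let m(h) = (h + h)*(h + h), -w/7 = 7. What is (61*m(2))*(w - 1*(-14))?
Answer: -34160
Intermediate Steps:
w = -49 (w = -7*7 = -49)
m(h) = 4*h**2 (m(h) = (2*h)*(2*h) = 4*h**2)
(61*m(2))*(w - 1*(-14)) = (61*(4*2**2))*(-49 - 1*(-14)) = (61*(4*4))*(-49 + 14) = (61*16)*(-35) = 976*(-35) = -34160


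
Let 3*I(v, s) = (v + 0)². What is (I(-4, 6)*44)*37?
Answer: 26048/3 ≈ 8682.7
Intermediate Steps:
I(v, s) = v²/3 (I(v, s) = (v + 0)²/3 = v²/3)
(I(-4, 6)*44)*37 = (((⅓)*(-4)²)*44)*37 = (((⅓)*16)*44)*37 = ((16/3)*44)*37 = (704/3)*37 = 26048/3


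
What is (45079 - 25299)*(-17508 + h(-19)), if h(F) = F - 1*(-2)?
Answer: -346644500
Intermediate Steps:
h(F) = 2 + F (h(F) = F + 2 = 2 + F)
(45079 - 25299)*(-17508 + h(-19)) = (45079 - 25299)*(-17508 + (2 - 19)) = 19780*(-17508 - 17) = 19780*(-17525) = -346644500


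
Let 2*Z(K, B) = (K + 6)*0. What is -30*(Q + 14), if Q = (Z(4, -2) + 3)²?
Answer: -690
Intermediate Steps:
Z(K, B) = 0 (Z(K, B) = ((K + 6)*0)/2 = ((6 + K)*0)/2 = (½)*0 = 0)
Q = 9 (Q = (0 + 3)² = 3² = 9)
-30*(Q + 14) = -30*(9 + 14) = -30*23 = -690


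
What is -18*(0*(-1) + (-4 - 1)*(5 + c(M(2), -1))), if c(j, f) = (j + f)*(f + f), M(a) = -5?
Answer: 1530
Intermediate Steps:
c(j, f) = 2*f*(f + j) (c(j, f) = (f + j)*(2*f) = 2*f*(f + j))
-18*(0*(-1) + (-4 - 1)*(5 + c(M(2), -1))) = -18*(0*(-1) + (-4 - 1)*(5 + 2*(-1)*(-1 - 5))) = -18*(0 - 5*(5 + 2*(-1)*(-6))) = -18*(0 - 5*(5 + 12)) = -18*(0 - 5*17) = -18*(0 - 85) = -18*(-85) = 1530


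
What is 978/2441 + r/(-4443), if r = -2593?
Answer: 10674767/10845363 ≈ 0.98427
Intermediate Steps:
978/2441 + r/(-4443) = 978/2441 - 2593/(-4443) = 978*(1/2441) - 2593*(-1/4443) = 978/2441 + 2593/4443 = 10674767/10845363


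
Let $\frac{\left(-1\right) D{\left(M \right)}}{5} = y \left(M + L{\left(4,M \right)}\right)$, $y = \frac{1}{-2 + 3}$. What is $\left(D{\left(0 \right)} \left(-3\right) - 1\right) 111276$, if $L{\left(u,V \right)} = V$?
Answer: $-111276$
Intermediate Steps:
$y = 1$ ($y = 1^{-1} = 1$)
$D{\left(M \right)} = - 10 M$ ($D{\left(M \right)} = - 5 \cdot 1 \left(M + M\right) = - 5 \cdot 1 \cdot 2 M = - 5 \cdot 2 M = - 10 M$)
$\left(D{\left(0 \right)} \left(-3\right) - 1\right) 111276 = \left(\left(-10\right) 0 \left(-3\right) - 1\right) 111276 = \left(0 \left(-3\right) + \left(4 - 5\right)\right) 111276 = \left(0 - 1\right) 111276 = \left(-1\right) 111276 = -111276$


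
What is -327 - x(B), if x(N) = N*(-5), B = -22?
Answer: -437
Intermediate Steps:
x(N) = -5*N
-327 - x(B) = -327 - (-5)*(-22) = -327 - 1*110 = -327 - 110 = -437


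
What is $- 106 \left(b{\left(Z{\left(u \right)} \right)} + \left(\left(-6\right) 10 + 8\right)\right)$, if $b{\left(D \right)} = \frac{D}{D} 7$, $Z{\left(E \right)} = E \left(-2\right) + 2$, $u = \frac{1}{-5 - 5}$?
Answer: $4770$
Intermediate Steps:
$u = - \frac{1}{10}$ ($u = \frac{1}{-10} = - \frac{1}{10} \approx -0.1$)
$Z{\left(E \right)} = 2 - 2 E$ ($Z{\left(E \right)} = - 2 E + 2 = 2 - 2 E$)
$b{\left(D \right)} = 7$ ($b{\left(D \right)} = 1 \cdot 7 = 7$)
$- 106 \left(b{\left(Z{\left(u \right)} \right)} + \left(\left(-6\right) 10 + 8\right)\right) = - 106 \left(7 + \left(\left(-6\right) 10 + 8\right)\right) = - 106 \left(7 + \left(-60 + 8\right)\right) = - 106 \left(7 - 52\right) = \left(-106\right) \left(-45\right) = 4770$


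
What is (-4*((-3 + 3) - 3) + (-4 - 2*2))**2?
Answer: 16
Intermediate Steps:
(-4*((-3 + 3) - 3) + (-4 - 2*2))**2 = (-4*(0 - 3) + (-4 - 4))**2 = (-4*(-3) - 8)**2 = (12 - 8)**2 = 4**2 = 16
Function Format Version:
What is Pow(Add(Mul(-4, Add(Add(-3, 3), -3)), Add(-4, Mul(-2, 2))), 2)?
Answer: 16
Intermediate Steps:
Pow(Add(Mul(-4, Add(Add(-3, 3), -3)), Add(-4, Mul(-2, 2))), 2) = Pow(Add(Mul(-4, Add(0, -3)), Add(-4, -4)), 2) = Pow(Add(Mul(-4, -3), -8), 2) = Pow(Add(12, -8), 2) = Pow(4, 2) = 16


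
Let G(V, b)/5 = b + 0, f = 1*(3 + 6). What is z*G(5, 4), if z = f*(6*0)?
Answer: 0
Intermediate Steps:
f = 9 (f = 1*9 = 9)
G(V, b) = 5*b (G(V, b) = 5*(b + 0) = 5*b)
z = 0 (z = 9*(6*0) = 9*0 = 0)
z*G(5, 4) = 0*(5*4) = 0*20 = 0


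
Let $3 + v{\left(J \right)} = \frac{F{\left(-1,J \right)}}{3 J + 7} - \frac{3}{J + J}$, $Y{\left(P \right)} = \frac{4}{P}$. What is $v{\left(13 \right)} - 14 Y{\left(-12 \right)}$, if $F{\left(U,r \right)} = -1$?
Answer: $\frac{1372}{897} \approx 1.5295$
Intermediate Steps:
$v{\left(J \right)} = -3 - \frac{1}{7 + 3 J} - \frac{3}{2 J}$ ($v{\left(J \right)} = -3 - \left(\frac{1}{3 J + 7} + \frac{3}{J + J}\right) = -3 - \left(\frac{1}{7 + 3 J} + 3 \frac{1}{2 J}\right) = -3 - \left(\frac{1}{7 + 3 J} + 3 \cdot \frac{1}{2} \frac{1}{J}\right) = -3 - \left(\frac{1}{7 + 3 J} + \frac{3}{2 J}\right) = -3 - \frac{1}{7 + 3 J} - \frac{3}{2 J}$)
$v{\left(13 \right)} - 14 Y{\left(-12 \right)} = \frac{-21 - 689 - 18 \cdot 13^{2}}{2 \cdot 13 \left(7 + 3 \cdot 13\right)} - 14 \frac{4}{-12} = \frac{1}{2} \cdot \frac{1}{13} \frac{1}{7 + 39} \left(-21 - 689 - 3042\right) - 14 \cdot 4 \left(- \frac{1}{12}\right) = \frac{1}{2} \cdot \frac{1}{13} \cdot \frac{1}{46} \left(-21 - 689 - 3042\right) - - \frac{14}{3} = \frac{1}{2} \cdot \frac{1}{13} \cdot \frac{1}{46} \left(-3752\right) + \frac{14}{3} = - \frac{938}{299} + \frac{14}{3} = \frac{1372}{897}$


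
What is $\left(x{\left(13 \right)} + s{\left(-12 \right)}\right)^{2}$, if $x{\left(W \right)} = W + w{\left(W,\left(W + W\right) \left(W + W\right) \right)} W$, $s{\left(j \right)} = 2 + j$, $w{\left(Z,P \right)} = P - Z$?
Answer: $74338884$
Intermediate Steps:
$x{\left(W \right)} = W + W \left(- W + 4 W^{2}\right)$ ($x{\left(W \right)} = W + \left(\left(W + W\right) \left(W + W\right) - W\right) W = W + \left(2 W 2 W - W\right) W = W + \left(4 W^{2} - W\right) W = W + \left(- W + 4 W^{2}\right) W = W + W \left(- W + 4 W^{2}\right)$)
$\left(x{\left(13 \right)} + s{\left(-12 \right)}\right)^{2} = \left(13 \left(1 - 13 + 4 \cdot 13^{2}\right) + \left(2 - 12\right)\right)^{2} = \left(13 \left(1 - 13 + 4 \cdot 169\right) - 10\right)^{2} = \left(13 \left(1 - 13 + 676\right) - 10\right)^{2} = \left(13 \cdot 664 - 10\right)^{2} = \left(8632 - 10\right)^{2} = 8622^{2} = 74338884$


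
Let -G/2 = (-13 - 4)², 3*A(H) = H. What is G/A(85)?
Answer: -102/5 ≈ -20.400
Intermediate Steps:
A(H) = H/3
G = -578 (G = -2*(-13 - 4)² = -2*(-17)² = -2*289 = -578)
G/A(85) = -578/((⅓)*85) = -578/85/3 = -578*3/85 = -102/5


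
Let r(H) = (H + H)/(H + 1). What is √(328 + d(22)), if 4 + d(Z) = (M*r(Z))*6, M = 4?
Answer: 2*√48921/23 ≈ 19.233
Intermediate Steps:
r(H) = 2*H/(1 + H) (r(H) = (2*H)/(1 + H) = 2*H/(1 + H))
d(Z) = -4 + 48*Z/(1 + Z) (d(Z) = -4 + (4*(2*Z/(1 + Z)))*6 = -4 + (8*Z/(1 + Z))*6 = -4 + 48*Z/(1 + Z))
√(328 + d(22)) = √(328 + 4*(-1 + 11*22)/(1 + 22)) = √(328 + 4*(-1 + 242)/23) = √(328 + 4*(1/23)*241) = √(328 + 964/23) = √(8508/23) = 2*√48921/23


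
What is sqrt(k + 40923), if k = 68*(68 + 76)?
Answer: 21*sqrt(115) ≈ 225.20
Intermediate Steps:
k = 9792 (k = 68*144 = 9792)
sqrt(k + 40923) = sqrt(9792 + 40923) = sqrt(50715) = 21*sqrt(115)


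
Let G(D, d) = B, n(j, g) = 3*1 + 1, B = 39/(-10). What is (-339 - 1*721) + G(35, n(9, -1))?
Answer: -10639/10 ≈ -1063.9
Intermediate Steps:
B = -39/10 (B = 39*(-⅒) = -39/10 ≈ -3.9000)
n(j, g) = 4 (n(j, g) = 3 + 1 = 4)
G(D, d) = -39/10
(-339 - 1*721) + G(35, n(9, -1)) = (-339 - 1*721) - 39/10 = (-339 - 721) - 39/10 = -1060 - 39/10 = -10639/10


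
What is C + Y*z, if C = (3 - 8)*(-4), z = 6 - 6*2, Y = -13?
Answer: 98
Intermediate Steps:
z = -6 (z = 6 - 12 = -6)
C = 20 (C = -5*(-4) = 20)
C + Y*z = 20 - 13*(-6) = 20 + 78 = 98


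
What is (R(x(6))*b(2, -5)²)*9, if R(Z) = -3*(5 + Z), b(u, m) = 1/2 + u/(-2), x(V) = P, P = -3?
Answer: -27/2 ≈ -13.500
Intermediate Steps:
x(V) = -3
b(u, m) = ½ - u/2 (b(u, m) = 1*(½) + u*(-½) = ½ - u/2)
R(Z) = -15 - 3*Z
(R(x(6))*b(2, -5)²)*9 = ((-15 - 3*(-3))*(½ - ½*2)²)*9 = ((-15 + 9)*(½ - 1)²)*9 = -6*(-½)²*9 = -6*¼*9 = -3/2*9 = -27/2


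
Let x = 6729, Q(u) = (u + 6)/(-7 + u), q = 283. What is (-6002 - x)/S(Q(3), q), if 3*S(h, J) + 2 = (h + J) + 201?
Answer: -152772/1919 ≈ -79.610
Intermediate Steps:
Q(u) = (6 + u)/(-7 + u)
S(h, J) = 199/3 + J/3 + h/3 (S(h, J) = -⅔ + ((h + J) + 201)/3 = -⅔ + ((J + h) + 201)/3 = -⅔ + (201 + J + h)/3 = -⅔ + (67 + J/3 + h/3) = 199/3 + J/3 + h/3)
(-6002 - x)/S(Q(3), q) = (-6002 - 1*6729)/(199/3 + (⅓)*283 + ((6 + 3)/(-7 + 3))/3) = (-6002 - 6729)/(199/3 + 283/3 + (9/(-4))/3) = -12731/(199/3 + 283/3 + (-¼*9)/3) = -12731/(199/3 + 283/3 + (⅓)*(-9/4)) = -12731/(199/3 + 283/3 - ¾) = -12731/1919/12 = -12731*12/1919 = -152772/1919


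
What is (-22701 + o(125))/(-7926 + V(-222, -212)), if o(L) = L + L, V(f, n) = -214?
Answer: 2041/740 ≈ 2.7581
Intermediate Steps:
o(L) = 2*L
(-22701 + o(125))/(-7926 + V(-222, -212)) = (-22701 + 2*125)/(-7926 - 214) = (-22701 + 250)/(-8140) = -22451*(-1/8140) = 2041/740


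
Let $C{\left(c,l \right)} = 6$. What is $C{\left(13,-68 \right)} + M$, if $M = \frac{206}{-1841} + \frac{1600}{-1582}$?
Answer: $\frac{1014520}{208033} \approx 4.8767$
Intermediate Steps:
$M = - \frac{233678}{208033}$ ($M = 206 \left(- \frac{1}{1841}\right) + 1600 \left(- \frac{1}{1582}\right) = - \frac{206}{1841} - \frac{800}{791} = - \frac{233678}{208033} \approx -1.1233$)
$C{\left(13,-68 \right)} + M = 6 - \frac{233678}{208033} = \frac{1014520}{208033}$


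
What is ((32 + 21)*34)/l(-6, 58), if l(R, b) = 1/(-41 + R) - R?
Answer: 84694/281 ≈ 301.40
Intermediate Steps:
((32 + 21)*34)/l(-6, 58) = ((32 + 21)*34)/(((1 - 1*(-6)² + 41*(-6))/(-41 - 6))) = (53*34)/(((1 - 1*36 - 246)/(-47))) = 1802/((-(1 - 36 - 246)/47)) = 1802/((-1/47*(-281))) = 1802/(281/47) = 1802*(47/281) = 84694/281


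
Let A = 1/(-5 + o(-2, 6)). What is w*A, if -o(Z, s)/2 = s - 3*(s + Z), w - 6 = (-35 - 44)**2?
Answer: 6247/7 ≈ 892.43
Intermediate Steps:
w = 6247 (w = 6 + (-35 - 44)**2 = 6 + (-79)**2 = 6 + 6241 = 6247)
o(Z, s) = 4*s + 6*Z (o(Z, s) = -2*(s - 3*(s + Z)) = -2*(s - 3*(Z + s)) = -2*(s + (-3*Z - 3*s)) = -2*(-3*Z - 2*s) = 4*s + 6*Z)
A = 1/7 (A = 1/(-5 + (4*6 + 6*(-2))) = 1/(-5 + (24 - 12)) = 1/(-5 + 12) = 1/7 ≈ 0.14286)
w*A = 6247*(1/7) = 6247/7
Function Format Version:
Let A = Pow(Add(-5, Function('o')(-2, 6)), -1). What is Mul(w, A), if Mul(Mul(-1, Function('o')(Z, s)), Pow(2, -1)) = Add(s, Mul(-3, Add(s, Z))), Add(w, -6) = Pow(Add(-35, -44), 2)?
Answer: Rational(6247, 7) ≈ 892.43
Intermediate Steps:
w = 6247 (w = Add(6, Pow(Add(-35, -44), 2)) = Add(6, Pow(-79, 2)) = Add(6, 6241) = 6247)
Function('o')(Z, s) = Add(Mul(4, s), Mul(6, Z)) (Function('o')(Z, s) = Mul(-2, Add(s, Mul(-3, Add(s, Z)))) = Mul(-2, Add(s, Mul(-3, Add(Z, s)))) = Mul(-2, Add(s, Add(Mul(-3, Z), Mul(-3, s)))) = Mul(-2, Add(Mul(-3, Z), Mul(-2, s))) = Add(Mul(4, s), Mul(6, Z)))
A = Rational(1, 7) (A = Pow(Add(-5, Add(Mul(4, 6), Mul(6, -2))), -1) = Pow(Add(-5, Add(24, -12)), -1) = Pow(Add(-5, 12), -1) = Pow(7, -1) = Rational(1, 7) ≈ 0.14286)
Mul(w, A) = Mul(6247, Rational(1, 7)) = Rational(6247, 7)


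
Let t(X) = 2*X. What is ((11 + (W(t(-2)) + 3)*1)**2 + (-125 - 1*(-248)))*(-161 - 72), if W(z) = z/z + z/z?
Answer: -88307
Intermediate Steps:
W(z) = 2 (W(z) = 1 + 1 = 2)
((11 + (W(t(-2)) + 3)*1)**2 + (-125 - 1*(-248)))*(-161 - 72) = ((11 + (2 + 3)*1)**2 + (-125 - 1*(-248)))*(-161 - 72) = ((11 + 5*1)**2 + (-125 + 248))*(-233) = ((11 + 5)**2 + 123)*(-233) = (16**2 + 123)*(-233) = (256 + 123)*(-233) = 379*(-233) = -88307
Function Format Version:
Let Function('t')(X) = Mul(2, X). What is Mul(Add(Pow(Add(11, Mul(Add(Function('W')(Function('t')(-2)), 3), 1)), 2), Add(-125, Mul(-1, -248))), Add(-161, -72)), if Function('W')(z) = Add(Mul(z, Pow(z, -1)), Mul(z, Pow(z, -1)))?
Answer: -88307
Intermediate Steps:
Function('W')(z) = 2 (Function('W')(z) = Add(1, 1) = 2)
Mul(Add(Pow(Add(11, Mul(Add(Function('W')(Function('t')(-2)), 3), 1)), 2), Add(-125, Mul(-1, -248))), Add(-161, -72)) = Mul(Add(Pow(Add(11, Mul(Add(2, 3), 1)), 2), Add(-125, Mul(-1, -248))), Add(-161, -72)) = Mul(Add(Pow(Add(11, Mul(5, 1)), 2), Add(-125, 248)), -233) = Mul(Add(Pow(Add(11, 5), 2), 123), -233) = Mul(Add(Pow(16, 2), 123), -233) = Mul(Add(256, 123), -233) = Mul(379, -233) = -88307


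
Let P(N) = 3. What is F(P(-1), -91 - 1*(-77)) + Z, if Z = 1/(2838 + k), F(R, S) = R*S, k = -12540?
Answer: -407485/9702 ≈ -42.000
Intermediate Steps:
Z = -1/9702 (Z = 1/(2838 - 12540) = 1/(-9702) = -1/9702 ≈ -0.00010307)
F(P(-1), -91 - 1*(-77)) + Z = 3*(-91 - 1*(-77)) - 1/9702 = 3*(-91 + 77) - 1/9702 = 3*(-14) - 1/9702 = -42 - 1/9702 = -407485/9702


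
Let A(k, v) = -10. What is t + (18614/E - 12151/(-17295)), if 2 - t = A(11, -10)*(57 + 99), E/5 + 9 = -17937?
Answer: 16165369912/10345869 ≈ 1562.5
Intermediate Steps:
E = -89730 (E = -45 + 5*(-17937) = -45 - 89685 = -89730)
t = 1562 (t = 2 - (-10)*(57 + 99) = 2 - (-10)*156 = 2 - 1*(-1560) = 2 + 1560 = 1562)
t + (18614/E - 12151/(-17295)) = 1562 + (18614/(-89730) - 12151/(-17295)) = 1562 + (18614*(-1/89730) - 12151*(-1/17295)) = 1562 + (-9307/44865 + 12151/17295) = 1562 + 5122534/10345869 = 16165369912/10345869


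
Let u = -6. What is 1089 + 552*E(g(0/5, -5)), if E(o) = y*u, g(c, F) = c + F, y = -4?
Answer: 14337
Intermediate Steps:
g(c, F) = F + c
E(o) = 24 (E(o) = -4*(-6) = 24)
1089 + 552*E(g(0/5, -5)) = 1089 + 552*24 = 1089 + 13248 = 14337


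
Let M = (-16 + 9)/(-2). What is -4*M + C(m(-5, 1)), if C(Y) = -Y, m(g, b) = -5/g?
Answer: -15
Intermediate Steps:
M = 7/2 (M = -7*(-½) = 7/2 ≈ 3.5000)
-4*M + C(m(-5, 1)) = -4*7/2 - (-5)/(-5) = -14 - (-5)*(-1)/5 = -14 - 1*1 = -14 - 1 = -15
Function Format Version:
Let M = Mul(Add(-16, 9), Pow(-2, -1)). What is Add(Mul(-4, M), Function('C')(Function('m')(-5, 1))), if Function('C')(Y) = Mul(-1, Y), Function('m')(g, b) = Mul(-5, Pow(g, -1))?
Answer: -15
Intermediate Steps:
M = Rational(7, 2) (M = Mul(-7, Rational(-1, 2)) = Rational(7, 2) ≈ 3.5000)
Add(Mul(-4, M), Function('C')(Function('m')(-5, 1))) = Add(Mul(-4, Rational(7, 2)), Mul(-1, Mul(-5, Pow(-5, -1)))) = Add(-14, Mul(-1, Mul(-5, Rational(-1, 5)))) = Add(-14, Mul(-1, 1)) = Add(-14, -1) = -15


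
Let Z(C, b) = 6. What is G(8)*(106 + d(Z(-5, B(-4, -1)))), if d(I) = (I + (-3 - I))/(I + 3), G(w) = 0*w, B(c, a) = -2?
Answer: 0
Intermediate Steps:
G(w) = 0
d(I) = -3/(3 + I)
G(8)*(106 + d(Z(-5, B(-4, -1)))) = 0*(106 - 3/(3 + 6)) = 0*(106 - 3/9) = 0*(106 - 3*⅑) = 0*(106 - ⅓) = 0*(317/3) = 0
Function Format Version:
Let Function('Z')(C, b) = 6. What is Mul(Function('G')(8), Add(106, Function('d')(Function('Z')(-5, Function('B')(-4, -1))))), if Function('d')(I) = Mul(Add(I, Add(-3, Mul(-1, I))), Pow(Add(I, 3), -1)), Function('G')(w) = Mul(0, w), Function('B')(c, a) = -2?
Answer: 0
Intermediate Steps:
Function('G')(w) = 0
Function('d')(I) = Mul(-3, Pow(Add(3, I), -1))
Mul(Function('G')(8), Add(106, Function('d')(Function('Z')(-5, Function('B')(-4, -1))))) = Mul(0, Add(106, Mul(-3, Pow(Add(3, 6), -1)))) = Mul(0, Add(106, Mul(-3, Pow(9, -1)))) = Mul(0, Add(106, Mul(-3, Rational(1, 9)))) = Mul(0, Add(106, Rational(-1, 3))) = Mul(0, Rational(317, 3)) = 0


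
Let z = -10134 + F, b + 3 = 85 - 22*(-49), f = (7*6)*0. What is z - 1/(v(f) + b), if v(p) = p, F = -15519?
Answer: -29757481/1160 ≈ -25653.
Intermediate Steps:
f = 0 (f = 42*0 = 0)
b = 1160 (b = -3 + (85 - 22*(-49)) = -3 + (85 + 1078) = -3 + 1163 = 1160)
z = -25653 (z = -10134 - 15519 = -25653)
z - 1/(v(f) + b) = -25653 - 1/(0 + 1160) = -25653 - 1/1160 = -29757481/1160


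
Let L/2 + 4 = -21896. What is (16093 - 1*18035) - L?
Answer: 41858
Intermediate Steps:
L = -43800 (L = -8 + 2*(-21896) = -8 - 43792 = -43800)
(16093 - 1*18035) - L = (16093 - 1*18035) - 1*(-43800) = (16093 - 18035) + 43800 = -1942 + 43800 = 41858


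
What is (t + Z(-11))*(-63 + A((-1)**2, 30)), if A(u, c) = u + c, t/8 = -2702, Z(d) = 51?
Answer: 690080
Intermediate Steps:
t = -21616 (t = 8*(-2702) = -21616)
A(u, c) = c + u
(t + Z(-11))*(-63 + A((-1)**2, 30)) = (-21616 + 51)*(-63 + (30 + (-1)**2)) = -21565*(-63 + (30 + 1)) = -21565*(-63 + 31) = -21565*(-32) = 690080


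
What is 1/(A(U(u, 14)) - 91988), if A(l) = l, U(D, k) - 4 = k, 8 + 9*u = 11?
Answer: -1/91970 ≈ -1.0873e-5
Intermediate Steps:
u = ⅓ (u = -8/9 + (⅑)*11 = -8/9 + 11/9 = ⅓ ≈ 0.33333)
U(D, k) = 4 + k
1/(A(U(u, 14)) - 91988) = 1/((4 + 14) - 91988) = 1/(18 - 91988) = 1/(-91970) = -1/91970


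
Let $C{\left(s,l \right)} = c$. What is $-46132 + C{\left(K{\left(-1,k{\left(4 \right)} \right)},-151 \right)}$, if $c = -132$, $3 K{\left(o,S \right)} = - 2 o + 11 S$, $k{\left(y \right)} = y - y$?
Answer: $-46264$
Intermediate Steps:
$k{\left(y \right)} = 0$
$K{\left(o,S \right)} = - \frac{2 o}{3} + \frac{11 S}{3}$ ($K{\left(o,S \right)} = \frac{- 2 o + 11 S}{3} = - \frac{2 o}{3} + \frac{11 S}{3}$)
$C{\left(s,l \right)} = -132$
$-46132 + C{\left(K{\left(-1,k{\left(4 \right)} \right)},-151 \right)} = -46132 - 132 = -46264$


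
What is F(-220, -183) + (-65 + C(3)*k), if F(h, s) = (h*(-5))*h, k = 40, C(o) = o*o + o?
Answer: -241585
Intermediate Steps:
C(o) = o + o² (C(o) = o² + o = o + o²)
F(h, s) = -5*h² (F(h, s) = (-5*h)*h = -5*h²)
F(-220, -183) + (-65 + C(3)*k) = -5*(-220)² + (-65 + (3*(1 + 3))*40) = -5*48400 + (-65 + (3*4)*40) = -242000 + (-65 + 12*40) = -242000 + (-65 + 480) = -242000 + 415 = -241585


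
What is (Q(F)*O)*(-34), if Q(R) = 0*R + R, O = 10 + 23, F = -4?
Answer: 4488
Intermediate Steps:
O = 33
Q(R) = R (Q(R) = 0 + R = R)
(Q(F)*O)*(-34) = -4*33*(-34) = -132*(-34) = 4488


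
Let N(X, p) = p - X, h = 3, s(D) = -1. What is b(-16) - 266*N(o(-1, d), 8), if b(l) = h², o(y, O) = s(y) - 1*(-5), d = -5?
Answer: -1055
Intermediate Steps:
o(y, O) = 4 (o(y, O) = -1 - 1*(-5) = -1 + 5 = 4)
b(l) = 9 (b(l) = 3² = 9)
b(-16) - 266*N(o(-1, d), 8) = 9 - 266*(8 - 1*4) = 9 - 266*(8 - 4) = 9 - 266*4 = 9 - 1064 = -1055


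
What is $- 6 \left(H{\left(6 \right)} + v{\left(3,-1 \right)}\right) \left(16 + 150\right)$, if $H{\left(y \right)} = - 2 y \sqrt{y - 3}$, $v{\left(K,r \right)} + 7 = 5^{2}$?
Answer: $-17928 + 11952 \sqrt{3} \approx 2773.5$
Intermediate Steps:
$v{\left(K,r \right)} = 18$ ($v{\left(K,r \right)} = -7 + 5^{2} = -7 + 25 = 18$)
$H{\left(y \right)} = - 2 y \sqrt{-3 + y}$
$- 6 \left(H{\left(6 \right)} + v{\left(3,-1 \right)}\right) \left(16 + 150\right) = - 6 \left(\left(-2\right) 6 \sqrt{-3 + 6} + 18\right) \left(16 + 150\right) = - 6 \left(\left(-2\right) 6 \sqrt{3} + 18\right) 166 = - 6 \left(- 12 \sqrt{3} + 18\right) 166 = - 6 \left(18 - 12 \sqrt{3}\right) 166 = \left(-108 + 72 \sqrt{3}\right) 166 = -17928 + 11952 \sqrt{3}$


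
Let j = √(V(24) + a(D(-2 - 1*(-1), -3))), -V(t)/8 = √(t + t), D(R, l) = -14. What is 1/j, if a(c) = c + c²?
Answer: √2/(2*√(91 - 16*√3)) ≈ 0.088885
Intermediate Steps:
V(t) = -8*√2*√t (V(t) = -8*√(t + t) = -8*√2*√t)
j = √(182 - 32*√3) (j = √(-8*√2*√24 - 14*(1 - 14)) = √(-8*√2*2*√6 - 14*(-13)) = √(-32*√3 + 182) = √(182 - 32*√3) ≈ 11.251)
1/j = 1/(√(182 - 32*√3)) = (182 - 32*√3)^(-½)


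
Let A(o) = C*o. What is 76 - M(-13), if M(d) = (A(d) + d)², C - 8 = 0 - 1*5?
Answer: -2628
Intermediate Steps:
C = 3 (C = 8 + (0 - 1*5) = 8 + (0 - 5) = 8 - 5 = 3)
A(o) = 3*o
M(d) = 16*d² (M(d) = (3*d + d)² = (4*d)² = 16*d²)
76 - M(-13) = 76 - 16*(-13)² = 76 - 16*169 = 76 - 1*2704 = 76 - 2704 = -2628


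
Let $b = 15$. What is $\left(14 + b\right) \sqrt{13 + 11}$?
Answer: $58 \sqrt{6} \approx 142.07$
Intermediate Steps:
$\left(14 + b\right) \sqrt{13 + 11} = \left(14 + 15\right) \sqrt{13 + 11} = 29 \sqrt{24} = 29 \cdot 2 \sqrt{6} = 58 \sqrt{6}$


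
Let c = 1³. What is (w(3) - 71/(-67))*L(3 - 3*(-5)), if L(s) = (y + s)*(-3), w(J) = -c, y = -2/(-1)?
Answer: -240/67 ≈ -3.5821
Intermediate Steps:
y = 2 (y = -2*(-1) = 2)
c = 1
w(J) = -1 (w(J) = -1*1 = -1)
L(s) = -6 - 3*s (L(s) = (2 + s)*(-3) = -6 - 3*s)
(w(3) - 71/(-67))*L(3 - 3*(-5)) = (-1 - 71/(-67))*(-6 - 3*(3 - 3*(-5))) = (-1 - 71*(-1/67))*(-6 - 3*(3 + 15)) = (-1 + 71/67)*(-6 - 3*18) = 4*(-6 - 54)/67 = (4/67)*(-60) = -240/67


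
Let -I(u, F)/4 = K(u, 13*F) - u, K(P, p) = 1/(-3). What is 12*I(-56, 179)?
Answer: -2672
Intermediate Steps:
K(P, p) = -1/3
I(u, F) = 4/3 + 4*u (I(u, F) = -4*(-1/3 - u) = 4/3 + 4*u)
12*I(-56, 179) = 12*(4/3 + 4*(-56)) = 12*(4/3 - 224) = 12*(-668/3) = -2672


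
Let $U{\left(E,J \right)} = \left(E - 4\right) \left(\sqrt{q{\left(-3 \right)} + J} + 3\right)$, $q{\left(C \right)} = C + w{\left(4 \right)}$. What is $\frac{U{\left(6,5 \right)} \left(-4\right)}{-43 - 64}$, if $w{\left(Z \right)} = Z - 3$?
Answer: $\frac{24}{107} + \frac{8 \sqrt{3}}{107} \approx 0.3538$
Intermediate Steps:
$w{\left(Z \right)} = -3 + Z$
$q{\left(C \right)} = 1 + C$ ($q{\left(C \right)} = C + \left(-3 + 4\right) = C + 1 = 1 + C$)
$U{\left(E,J \right)} = \left(-4 + E\right) \left(3 + \sqrt{-2 + J}\right)$ ($U{\left(E,J \right)} = \left(E - 4\right) \left(\sqrt{\left(1 - 3\right) + J} + 3\right) = \left(-4 + E\right) \left(\sqrt{-2 + J} + 3\right) = \left(-4 + E\right) \left(3 + \sqrt{-2 + J}\right)$)
$\frac{U{\left(6,5 \right)} \left(-4\right)}{-43 - 64} = \frac{\left(-12 - 4 \sqrt{-2 + 5} + 3 \cdot 6 + 6 \sqrt{-2 + 5}\right) \left(-4\right)}{-43 - 64} = \frac{\left(-12 - 4 \sqrt{3} + 18 + 6 \sqrt{3}\right) \left(-4\right)}{-107} = \left(6 + 2 \sqrt{3}\right) \left(-4\right) \left(- \frac{1}{107}\right) = \left(-24 - 8 \sqrt{3}\right) \left(- \frac{1}{107}\right) = \frac{24}{107} + \frac{8 \sqrt{3}}{107}$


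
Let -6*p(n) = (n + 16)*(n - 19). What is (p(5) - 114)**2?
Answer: 4225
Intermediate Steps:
p(n) = -(-19 + n)*(16 + n)/6 (p(n) = -(n + 16)*(n - 19)/6 = -(16 + n)*(-19 + n)/6 = -(-19 + n)*(16 + n)/6)
(p(5) - 114)**2 = ((152/3 + (1/2)*5 - 1/6*5**2) - 114)**2 = ((152/3 + 5/2 - 1/6*25) - 114)**2 = ((152/3 + 5/2 - 25/6) - 114)**2 = (49 - 114)**2 = (-65)**2 = 4225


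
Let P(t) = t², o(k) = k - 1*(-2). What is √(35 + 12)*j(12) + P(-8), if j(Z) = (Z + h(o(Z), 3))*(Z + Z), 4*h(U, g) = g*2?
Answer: 64 + 324*√47 ≈ 2285.2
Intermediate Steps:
o(k) = 2 + k (o(k) = k + 2 = 2 + k)
h(U, g) = g/2 (h(U, g) = (g*2)/4 = (2*g)/4 = g/2)
j(Z) = 2*Z*(3/2 + Z) (j(Z) = (Z + (½)*3)*(Z + Z) = (Z + 3/2)*(2*Z) = (3/2 + Z)*(2*Z) = 2*Z*(3/2 + Z))
√(35 + 12)*j(12) + P(-8) = √(35 + 12)*(12*(3 + 2*12)) + (-8)² = √47*(12*(3 + 24)) + 64 = √47*(12*27) + 64 = √47*324 + 64 = 324*√47 + 64 = 64 + 324*√47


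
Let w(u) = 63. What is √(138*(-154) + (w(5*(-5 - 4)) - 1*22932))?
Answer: I*√44121 ≈ 210.05*I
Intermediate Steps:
√(138*(-154) + (w(5*(-5 - 4)) - 1*22932)) = √(138*(-154) + (63 - 1*22932)) = √(-21252 + (63 - 22932)) = √(-21252 - 22869) = √(-44121) = I*√44121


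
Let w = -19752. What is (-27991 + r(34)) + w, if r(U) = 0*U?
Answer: -47743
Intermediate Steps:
r(U) = 0
(-27991 + r(34)) + w = (-27991 + 0) - 19752 = -27991 - 19752 = -47743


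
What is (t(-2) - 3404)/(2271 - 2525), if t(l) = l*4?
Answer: 1706/127 ≈ 13.433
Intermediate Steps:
t(l) = 4*l
(t(-2) - 3404)/(2271 - 2525) = (4*(-2) - 3404)/(2271 - 2525) = (-8 - 3404)/(-254) = -3412*(-1/254) = 1706/127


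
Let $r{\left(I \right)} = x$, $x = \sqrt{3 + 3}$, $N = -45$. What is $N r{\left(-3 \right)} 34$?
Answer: $- 1530 \sqrt{6} \approx -3747.7$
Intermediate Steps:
$x = \sqrt{6} \approx 2.4495$
$r{\left(I \right)} = \sqrt{6}$
$N r{\left(-3 \right)} 34 = - 45 \sqrt{6} \cdot 34 = - 1530 \sqrt{6}$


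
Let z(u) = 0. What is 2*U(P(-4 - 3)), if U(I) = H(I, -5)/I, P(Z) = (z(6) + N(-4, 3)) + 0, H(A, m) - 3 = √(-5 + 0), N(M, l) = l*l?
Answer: ⅔ + 2*I*√5/9 ≈ 0.66667 + 0.4969*I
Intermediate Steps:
N(M, l) = l²
H(A, m) = 3 + I*√5 (H(A, m) = 3 + √(-5 + 0) = 3 + √(-5) = 3 + I*√5)
P(Z) = 9 (P(Z) = (0 + 3²) + 0 = (0 + 9) + 0 = 9 + 0 = 9)
U(I) = (3 + I*√5)/I
2*U(P(-4 - 3)) = 2*((3 + I*√5)/9) = 2*(⅓ + I*√5/9) = ⅔ + 2*I*√5/9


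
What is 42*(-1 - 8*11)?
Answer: -3738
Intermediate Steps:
42*(-1 - 8*11) = 42*(-1 - 88) = 42*(-89) = -3738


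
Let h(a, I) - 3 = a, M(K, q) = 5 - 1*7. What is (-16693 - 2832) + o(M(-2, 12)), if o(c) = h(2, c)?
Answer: -19520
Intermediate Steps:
M(K, q) = -2 (M(K, q) = 5 - 7 = -2)
h(a, I) = 3 + a
o(c) = 5 (o(c) = 3 + 2 = 5)
(-16693 - 2832) + o(M(-2, 12)) = (-16693 - 2832) + 5 = -19525 + 5 = -19520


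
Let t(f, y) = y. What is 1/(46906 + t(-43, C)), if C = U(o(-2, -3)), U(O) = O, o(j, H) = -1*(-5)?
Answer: 1/46911 ≈ 2.1317e-5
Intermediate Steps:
o(j, H) = 5
C = 5
1/(46906 + t(-43, C)) = 1/(46906 + 5) = 1/46911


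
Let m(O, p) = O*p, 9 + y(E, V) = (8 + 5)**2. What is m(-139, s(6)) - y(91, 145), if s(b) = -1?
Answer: -21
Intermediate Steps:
y(E, V) = 160 (y(E, V) = -9 + (8 + 5)**2 = -9 + 13**2 = -9 + 169 = 160)
m(-139, s(6)) - y(91, 145) = -139*(-1) - 1*160 = 139 - 160 = -21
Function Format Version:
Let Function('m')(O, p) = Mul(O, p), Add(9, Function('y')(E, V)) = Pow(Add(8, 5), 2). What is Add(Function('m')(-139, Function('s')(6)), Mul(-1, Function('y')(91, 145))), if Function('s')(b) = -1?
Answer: -21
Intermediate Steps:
Function('y')(E, V) = 160 (Function('y')(E, V) = Add(-9, Pow(Add(8, 5), 2)) = Add(-9, Pow(13, 2)) = Add(-9, 169) = 160)
Add(Function('m')(-139, Function('s')(6)), Mul(-1, Function('y')(91, 145))) = Add(Mul(-139, -1), Mul(-1, 160)) = Add(139, -160) = -21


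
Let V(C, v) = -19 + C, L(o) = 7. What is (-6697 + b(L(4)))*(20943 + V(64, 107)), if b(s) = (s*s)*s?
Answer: -133357752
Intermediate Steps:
b(s) = s**3 (b(s) = s**2*s = s**3)
(-6697 + b(L(4)))*(20943 + V(64, 107)) = (-6697 + 7**3)*(20943 + (-19 + 64)) = (-6697 + 343)*(20943 + 45) = -6354*20988 = -133357752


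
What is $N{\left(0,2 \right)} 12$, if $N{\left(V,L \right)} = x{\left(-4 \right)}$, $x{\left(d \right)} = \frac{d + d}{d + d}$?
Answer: $12$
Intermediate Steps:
$x{\left(d \right)} = 1$ ($x{\left(d \right)} = \frac{2 d}{2 d} = 2 d \frac{1}{2 d} = 1$)
$N{\left(V,L \right)} = 1$
$N{\left(0,2 \right)} 12 = 1 \cdot 12 = 12$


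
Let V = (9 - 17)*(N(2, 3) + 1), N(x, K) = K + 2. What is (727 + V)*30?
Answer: 20370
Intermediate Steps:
N(x, K) = 2 + K
V = -48 (V = (9 - 17)*((2 + 3) + 1) = -8*(5 + 1) = -8*6 = -48)
(727 + V)*30 = (727 - 48)*30 = 679*30 = 20370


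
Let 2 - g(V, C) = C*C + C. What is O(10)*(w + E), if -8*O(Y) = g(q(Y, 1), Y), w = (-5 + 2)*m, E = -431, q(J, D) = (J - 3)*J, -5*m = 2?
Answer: -58023/10 ≈ -5802.3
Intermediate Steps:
m = -⅖ (m = -⅕*2 = -⅖ ≈ -0.40000)
q(J, D) = J*(-3 + J) (q(J, D) = (-3 + J)*J = J*(-3 + J))
w = 6/5 (w = (-5 + 2)*(-⅖) = -3*(-⅖) = 6/5 ≈ 1.2000)
g(V, C) = 2 - C - C² (g(V, C) = 2 - (C*C + C) = 2 - (C² + C) = 2 - (C + C²) = 2 + (-C - C²) = 2 - C - C²)
O(Y) = -¼ + Y/8 + Y²/8 (O(Y) = -(2 - Y - Y²)/8 = -¼ + Y/8 + Y²/8)
O(10)*(w + E) = (-¼ + (⅛)*10 + (⅛)*10²)*(6/5 - 431) = (-¼ + 5/4 + (⅛)*100)*(-2149/5) = (-¼ + 5/4 + 25/2)*(-2149/5) = (27/2)*(-2149/5) = -58023/10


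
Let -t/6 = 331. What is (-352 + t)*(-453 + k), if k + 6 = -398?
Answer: 2003666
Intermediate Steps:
t = -1986 (t = -6*331 = -1986)
k = -404 (k = -6 - 398 = -404)
(-352 + t)*(-453 + k) = (-352 - 1986)*(-453 - 404) = -2338*(-857) = 2003666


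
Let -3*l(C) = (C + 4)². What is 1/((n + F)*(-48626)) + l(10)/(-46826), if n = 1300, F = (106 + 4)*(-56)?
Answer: 7719887173/5533015414680 ≈ 0.0013952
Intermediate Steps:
F = -6160 (F = 110*(-56) = -6160)
l(C) = -(4 + C)²/3 (l(C) = -(C + 4)²/3 = -(4 + C)²/3)
1/((n + F)*(-48626)) + l(10)/(-46826) = 1/((1300 - 6160)*(-48626)) - (4 + 10)²/3/(-46826) = -1/48626/(-4860) - ⅓*14²*(-1/46826) = -1/4860*(-1/48626) - ⅓*196*(-1/46826) = 1/236322360 - 196/3*(-1/46826) = 1/236322360 + 98/70239 = 7719887173/5533015414680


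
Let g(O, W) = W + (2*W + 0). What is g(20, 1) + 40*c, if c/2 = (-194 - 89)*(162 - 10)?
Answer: -3441277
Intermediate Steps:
c = -86032 (c = 2*((-194 - 89)*(162 - 10)) = 2*(-283*152) = 2*(-43016) = -86032)
g(O, W) = 3*W (g(O, W) = W + 2*W = 3*W)
g(20, 1) + 40*c = 3*1 + 40*(-86032) = 3 - 3441280 = -3441277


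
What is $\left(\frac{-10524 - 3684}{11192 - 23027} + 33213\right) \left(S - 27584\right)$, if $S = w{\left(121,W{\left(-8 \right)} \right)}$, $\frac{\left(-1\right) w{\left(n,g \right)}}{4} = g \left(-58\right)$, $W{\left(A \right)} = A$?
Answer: $- \frac{771504763648}{789} \approx -9.7783 \cdot 10^{8}$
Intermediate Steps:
$w{\left(n,g \right)} = 232 g$ ($w{\left(n,g \right)} = - 4 g \left(-58\right) = - 4 \left(- 58 g\right) = 232 g$)
$S = -1856$ ($S = 232 \left(-8\right) = -1856$)
$\left(\frac{-10524 - 3684}{11192 - 23027} + 33213\right) \left(S - 27584\right) = \left(\frac{-10524 - 3684}{11192 - 23027} + 33213\right) \left(-1856 - 27584\right) = \left(- \frac{14208}{-11835} + 33213\right) \left(-29440\right) = \left(\left(-14208\right) \left(- \frac{1}{11835}\right) + 33213\right) \left(-29440\right) = \left(\frac{4736}{3945} + 33213\right) \left(-29440\right) = \frac{131030021}{3945} \left(-29440\right) = - \frac{771504763648}{789}$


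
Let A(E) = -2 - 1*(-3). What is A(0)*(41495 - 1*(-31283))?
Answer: 72778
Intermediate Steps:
A(E) = 1 (A(E) = -2 + 3 = 1)
A(0)*(41495 - 1*(-31283)) = 1*(41495 - 1*(-31283)) = 1*(41495 + 31283) = 1*72778 = 72778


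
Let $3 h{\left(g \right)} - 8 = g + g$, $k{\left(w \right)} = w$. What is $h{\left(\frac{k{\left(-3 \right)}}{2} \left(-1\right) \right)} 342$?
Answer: $1254$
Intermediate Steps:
$h{\left(g \right)} = \frac{8}{3} + \frac{2 g}{3}$ ($h{\left(g \right)} = \frac{8}{3} + \frac{g + g}{3} = \frac{8}{3} + \frac{2 g}{3}$)
$h{\left(\frac{k{\left(-3 \right)}}{2} \left(-1\right) \right)} 342 = \left(\frac{8}{3} + \frac{2 \cdot \frac{1}{2} \left(-3\right) \left(-1\right)}{3}\right) 342 = \left(\frac{8}{3} + \frac{2 \left(\left(- \frac{3}{2}\right) \left(-1\right)\right)}{3}\right) 342 = \left(\frac{8}{3} + \frac{2}{3} \cdot \frac{3}{2}\right) 342 = \left(\frac{8}{3} + 1\right) 342 = \frac{11}{3} \cdot 342 = 1254$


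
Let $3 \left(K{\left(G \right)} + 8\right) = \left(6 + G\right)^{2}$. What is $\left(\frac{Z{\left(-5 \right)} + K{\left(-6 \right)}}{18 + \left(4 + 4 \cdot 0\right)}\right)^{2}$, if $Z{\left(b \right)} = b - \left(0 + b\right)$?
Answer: $\frac{16}{121} \approx 0.13223$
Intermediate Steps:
$K{\left(G \right)} = -8 + \frac{\left(6 + G\right)^{2}}{3}$
$Z{\left(b \right)} = 0$ ($Z{\left(b \right)} = b - b = 0$)
$\left(\frac{Z{\left(-5 \right)} + K{\left(-6 \right)}}{18 + \left(4 + 4 \cdot 0\right)}\right)^{2} = \left(\frac{0 - \left(8 - \frac{\left(6 - 6\right)^{2}}{3}\right)}{18 + \left(4 + 4 \cdot 0\right)}\right)^{2} = \left(\frac{0 - \left(8 - \frac{0^{2}}{3}\right)}{18 + \left(4 + 0\right)}\right)^{2} = \left(\frac{0 + \left(-8 + \frac{1}{3} \cdot 0\right)}{18 + 4}\right)^{2} = \left(\frac{0 + \left(-8 + 0\right)}{22}\right)^{2} = \left(\left(0 - 8\right) \frac{1}{22}\right)^{2} = \left(\left(-8\right) \frac{1}{22}\right)^{2} = \left(- \frac{4}{11}\right)^{2} = \frac{16}{121}$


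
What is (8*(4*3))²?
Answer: 9216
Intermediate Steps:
(8*(4*3))² = (8*12)² = 96² = 9216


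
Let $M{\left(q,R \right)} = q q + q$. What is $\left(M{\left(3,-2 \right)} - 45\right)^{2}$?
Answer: $1089$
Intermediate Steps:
$M{\left(q,R \right)} = q + q^{2}$ ($M{\left(q,R \right)} = q^{2} + q = q + q^{2}$)
$\left(M{\left(3,-2 \right)} - 45\right)^{2} = \left(3 \left(1 + 3\right) - 45\right)^{2} = \left(3 \cdot 4 - 45\right)^{2} = \left(12 - 45\right)^{2} = \left(-33\right)^{2} = 1089$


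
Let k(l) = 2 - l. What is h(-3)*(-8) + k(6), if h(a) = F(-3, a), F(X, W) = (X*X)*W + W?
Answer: 236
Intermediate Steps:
F(X, W) = W + W*X**2 (F(X, W) = X**2*W + W = W*X**2 + W = W + W*X**2)
h(a) = 10*a (h(a) = a*(1 + (-3)**2) = a*(1 + 9) = a*10 = 10*a)
h(-3)*(-8) + k(6) = (10*(-3))*(-8) + (2 - 1*6) = -30*(-8) + (2 - 6) = 240 - 4 = 236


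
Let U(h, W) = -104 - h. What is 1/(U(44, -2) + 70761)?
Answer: 1/70613 ≈ 1.4162e-5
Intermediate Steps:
1/(U(44, -2) + 70761) = 1/((-104 - 1*44) + 70761) = 1/((-104 - 44) + 70761) = 1/(-148 + 70761) = 1/70613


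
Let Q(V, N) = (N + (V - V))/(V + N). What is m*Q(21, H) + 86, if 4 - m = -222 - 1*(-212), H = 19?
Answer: 1853/20 ≈ 92.650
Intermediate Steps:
Q(V, N) = N/(N + V) (Q(V, N) = (N + 0)/(N + V) = N/(N + V))
m = 14 (m = 4 - (-222 - 1*(-212)) = 4 - (-222 + 212) = 4 - 1*(-10) = 4 + 10 = 14)
m*Q(21, H) + 86 = 14*(19/(19 + 21)) + 86 = 14*(19/40) + 86 = 133/20 + 86 = 1853/20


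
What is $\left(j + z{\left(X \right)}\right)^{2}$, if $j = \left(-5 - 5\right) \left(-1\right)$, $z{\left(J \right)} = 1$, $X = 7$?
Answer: $121$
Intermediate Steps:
$j = 10$ ($j = \left(-5 - 5\right) \left(-1\right) = \left(-10\right) \left(-1\right) = 10$)
$\left(j + z{\left(X \right)}\right)^{2} = \left(10 + 1\right)^{2} = 11^{2} = 121$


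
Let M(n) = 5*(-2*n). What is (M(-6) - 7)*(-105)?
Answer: -5565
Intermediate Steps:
M(n) = -10*n
(M(-6) - 7)*(-105) = (-10*(-6) - 7)*(-105) = (60 - 7)*(-105) = 53*(-105) = -5565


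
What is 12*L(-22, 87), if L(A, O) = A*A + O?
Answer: 6852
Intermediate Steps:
L(A, O) = O + A**2 (L(A, O) = A**2 + O = O + A**2)
12*L(-22, 87) = 12*(87 + (-22)**2) = 12*(87 + 484) = 12*571 = 6852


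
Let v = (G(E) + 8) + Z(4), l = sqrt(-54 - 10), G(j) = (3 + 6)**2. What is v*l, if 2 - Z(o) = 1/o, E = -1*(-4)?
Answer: 726*I ≈ 726.0*I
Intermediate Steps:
E = 4
Z(o) = 2 - 1/o
G(j) = 81 (G(j) = 9**2 = 81)
l = 8*I (l = sqrt(-64) = 8*I ≈ 8.0*I)
v = 363/4 (v = (81 + 8) + (2 - 1/4) = 89 + (2 - 1*1/4) = 89 + (2 - 1/4) = 89 + 7/4 = 363/4 ≈ 90.750)
v*l = 363*(8*I)/4 = 726*I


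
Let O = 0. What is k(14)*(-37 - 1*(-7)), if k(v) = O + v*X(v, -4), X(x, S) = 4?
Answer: -1680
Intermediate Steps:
k(v) = 4*v (k(v) = 0 + v*4 = 0 + 4*v = 4*v)
k(14)*(-37 - 1*(-7)) = (4*14)*(-37 - 1*(-7)) = 56*(-37 + 7) = 56*(-30) = -1680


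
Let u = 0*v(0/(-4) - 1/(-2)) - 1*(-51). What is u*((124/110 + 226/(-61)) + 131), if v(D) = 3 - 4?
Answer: 21973707/3355 ≈ 6549.5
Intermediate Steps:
v(D) = -1
u = 51 (u = 0*(-1) - 1*(-51) = 0 + 51 = 51)
u*((124/110 + 226/(-61)) + 131) = 51*((124/110 + 226/(-61)) + 131) = 51*((124*(1/110) + 226*(-1/61)) + 131) = 51*((62/55 - 226/61) + 131) = 51*(-8648/3355 + 131) = 51*(430857/3355) = 21973707/3355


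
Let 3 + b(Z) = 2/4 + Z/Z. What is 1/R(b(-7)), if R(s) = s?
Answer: -⅔ ≈ -0.66667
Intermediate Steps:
b(Z) = -3/2 (b(Z) = -3 + (2/4 + Z/Z) = -3 + (2*(¼) + 1) = -3 + (½ + 1) = -3 + 3/2 = -3/2)
1/R(b(-7)) = 1/(-3/2) = -⅔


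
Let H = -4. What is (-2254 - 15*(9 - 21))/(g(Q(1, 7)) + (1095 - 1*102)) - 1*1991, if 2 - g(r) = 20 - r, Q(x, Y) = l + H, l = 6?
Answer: -1947281/977 ≈ -1993.1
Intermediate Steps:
Q(x, Y) = 2 (Q(x, Y) = 6 - 4 = 2)
g(r) = -18 + r (g(r) = 2 - (20 - r) = 2 + (-20 + r) = -18 + r)
(-2254 - 15*(9 - 21))/(g(Q(1, 7)) + (1095 - 1*102)) - 1*1991 = (-2254 - 15*(9 - 21))/((-18 + 2) + (1095 - 1*102)) - 1*1991 = (-2254 - 15*(-12))/(-16 + (1095 - 102)) - 1991 = (-2254 + 180)/(-16 + 993) - 1991 = -2074/977 - 1991 = -1947281/977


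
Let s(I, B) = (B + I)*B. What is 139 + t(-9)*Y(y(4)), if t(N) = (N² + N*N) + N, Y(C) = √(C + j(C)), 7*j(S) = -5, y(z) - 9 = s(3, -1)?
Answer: 139 + 306*√77/7 ≈ 522.59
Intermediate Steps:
s(I, B) = B*(B + I)
y(z) = 7 (y(z) = 9 - (-1 + 3) = 9 - 1*2 = 9 - 2 = 7)
j(S) = -5/7 (j(S) = (⅐)*(-5) = -5/7)
Y(C) = √(-5/7 + C) (Y(C) = √(C - 5/7) = √(-5/7 + C))
t(N) = N + 2*N² (t(N) = (N² + N²) + N = 2*N² + N = N + 2*N²)
139 + t(-9)*Y(y(4)) = 139 + (-9*(1 + 2*(-9)))*(√(-35 + 49*7)/7) = 139 + (-9*(1 - 18))*(√(-35 + 343)/7) = 139 + (-9*(-17))*(√308/7) = 139 + 153*((2*√77)/7) = 139 + 153*(2*√77/7) = 139 + 306*√77/7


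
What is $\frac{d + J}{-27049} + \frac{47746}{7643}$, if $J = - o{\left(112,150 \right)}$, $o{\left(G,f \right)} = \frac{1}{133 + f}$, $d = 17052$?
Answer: $\frac{328606340037}{58506148481} \approx 5.6166$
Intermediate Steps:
$J = - \frac{1}{283}$ ($J = - \frac{1}{133 + 150} = - \frac{1}{283} \approx -0.0035336$)
$\frac{d + J}{-27049} + \frac{47746}{7643} = \frac{17052 - \frac{1}{283}}{-27049} + \frac{47746}{7643} = \frac{4825715}{283} \left(- \frac{1}{27049}\right) + 47746 \cdot \frac{1}{7643} = - \frac{4825715}{7654867} + \frac{47746}{7643} = \frac{328606340037}{58506148481}$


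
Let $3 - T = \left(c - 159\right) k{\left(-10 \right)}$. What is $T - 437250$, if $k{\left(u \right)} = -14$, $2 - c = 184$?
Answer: $-442021$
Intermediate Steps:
$c = -182$ ($c = 2 - 184 = -182$)
$T = -4771$ ($T = 3 - \left(-182 - 159\right) \left(-14\right) = 3 - \left(-341\right) \left(-14\right) = 3 - 4774 = -4771$)
$T - 437250 = -4771 - 437250 = -442021$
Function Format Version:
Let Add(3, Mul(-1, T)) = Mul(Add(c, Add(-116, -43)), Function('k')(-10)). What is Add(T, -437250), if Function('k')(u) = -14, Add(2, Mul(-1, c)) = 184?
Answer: -442021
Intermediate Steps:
c = -182 (c = Add(2, Mul(-1, 184)) = Add(2, -184) = -182)
T = -4771 (T = Add(3, Mul(-1, Mul(Add(-182, Add(-116, -43)), -14))) = Add(3, Mul(-1, Mul(Add(-182, -159), -14))) = Add(3, Mul(-1, Mul(-341, -14))) = Add(3, Mul(-1, 4774)) = Add(3, -4774) = -4771)
Add(T, -437250) = Add(-4771, -437250) = -442021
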